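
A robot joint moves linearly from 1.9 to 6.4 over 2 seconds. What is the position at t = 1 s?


s = t/T = 1/2 = 0.5
p(t) = p0 + (pf-p0)*s
= 1.9 + (6.4 - 1.9) * 0.5
= 4.15


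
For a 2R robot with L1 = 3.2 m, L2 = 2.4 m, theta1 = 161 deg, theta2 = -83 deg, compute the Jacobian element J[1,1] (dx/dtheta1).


J[1,1] = -L1*sin(t1) - L2*sin(t1+t2)
= -3.2*sin(161) - 2.4*sin(78)
= -3.3894


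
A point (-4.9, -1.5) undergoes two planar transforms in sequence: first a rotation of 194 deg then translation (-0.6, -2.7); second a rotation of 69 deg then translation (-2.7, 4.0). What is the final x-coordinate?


After transform 1:
x1 = cos(194)*-4.9 - sin(194)*-1.5 + -0.6 = 3.7916
y1 = sin(194)*-4.9 + cos(194)*-1.5 + -2.7 = -0.0591
After transform 2:
x2 = cos(69)*3.7916 - sin(69)*-0.0591 + -2.7
= -1.286


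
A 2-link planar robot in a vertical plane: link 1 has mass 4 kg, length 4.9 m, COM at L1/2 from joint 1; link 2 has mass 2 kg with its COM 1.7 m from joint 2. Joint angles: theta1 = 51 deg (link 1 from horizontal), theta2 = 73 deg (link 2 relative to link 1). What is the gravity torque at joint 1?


Horizontal distance from joint 1 to link-1 COM:
  x_c1 = (L1/2)*cos(t1) = 2.45 * 0.6293 = 1.5418 m
Horizontal distance from joint 1 to link-2 COM:
  x_c2 = L1*cos(t1) + Lc2*cos(t1+t2)
       = 4.9*0.6293 + 1.7*-0.5592 = 2.133 m
tau1 = m1*g*x_c1 + m2*g*x_c2
     = 4*9.81*1.5418 + 2*9.81*2.133
     = 60.5016 + 41.8503
     = 102.3519 Nm


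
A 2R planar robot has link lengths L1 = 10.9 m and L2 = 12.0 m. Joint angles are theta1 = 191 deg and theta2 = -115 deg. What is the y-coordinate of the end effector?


Convert angles to radians: theta1 = 3.3336, theta2 = -2.0071
y = L1*sin(theta1) + L2*sin(theta1+theta2)
y = -2.0798 + 11.6435
y = 9.5637


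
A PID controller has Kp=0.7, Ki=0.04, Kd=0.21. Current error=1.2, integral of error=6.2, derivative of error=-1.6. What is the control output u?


u = Kp*e + Ki*int(e) + Kd*de/dt
= 0.7*1.2 + 0.04*6.2 + 0.21*(-1.6)
= 0.84 + 0.248 + -0.336
= 0.752


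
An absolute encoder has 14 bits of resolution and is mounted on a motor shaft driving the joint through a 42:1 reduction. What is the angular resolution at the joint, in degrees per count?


counts = 2^14 = 16384
effective counts at joint = 16384 * 42 = 688128
resolution = 360 / 688128
= 5.2316e-04 deg/count


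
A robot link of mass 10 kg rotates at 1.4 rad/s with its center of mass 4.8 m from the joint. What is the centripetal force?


F = m * omega^2 * r
= 10 * 1.4^2 * 4.8
= 10 * 1.96 * 4.8
= 94.08 N


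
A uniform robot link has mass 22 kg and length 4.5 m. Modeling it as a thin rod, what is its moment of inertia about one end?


I = (1/3) * m * L^2
= (1/3) * 22 * 4.5^2
= 0.333333 * 22 * 20.25
= 148.5 kg*m^2


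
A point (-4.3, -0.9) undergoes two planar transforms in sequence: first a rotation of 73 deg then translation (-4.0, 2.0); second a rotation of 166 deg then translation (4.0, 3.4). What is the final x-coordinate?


After transform 1:
x1 = cos(73)*-4.3 - sin(73)*-0.9 + -4.0 = -4.3965
y1 = sin(73)*-4.3 + cos(73)*-0.9 + 2.0 = -2.3752
After transform 2:
x2 = cos(166)*-4.3965 - sin(166)*-2.3752 + 4.0
= 8.8406


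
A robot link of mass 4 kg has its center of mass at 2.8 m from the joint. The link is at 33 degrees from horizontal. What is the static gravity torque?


tau = m*g*L*cos(angle)
= 4 * 9.81 * 2.8 * cos(33 deg)
= 4 * 9.81 * 2.8 * 0.8387
= 92.1464 Nm


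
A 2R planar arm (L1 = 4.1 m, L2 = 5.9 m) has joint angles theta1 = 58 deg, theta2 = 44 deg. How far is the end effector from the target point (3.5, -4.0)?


End effector via forward kinematics:
x = L1*cos(t1) + L2*cos(t1+t2) = 0.946
y = L1*sin(t1) + L2*sin(t1+t2) = 9.2481
Distance to target:
d = sqrt((3.5 - 0.946)^2 + (-4.0 - 9.2481)^2)
= sqrt(6.523 + 175.5113)
= 13.492 m


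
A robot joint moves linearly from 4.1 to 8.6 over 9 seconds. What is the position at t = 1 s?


s = t/T = 1/9 = 0.1111
p(t) = p0 + (pf-p0)*s
= 4.1 + (8.6 - 4.1) * 0.1111
= 4.6


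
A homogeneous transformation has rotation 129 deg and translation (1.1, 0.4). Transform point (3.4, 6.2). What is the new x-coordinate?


x' = cos(theta)*px - sin(theta)*py + tx
= -0.6293*3.4 - 0.7771*6.2 + 1.1
= -5.858


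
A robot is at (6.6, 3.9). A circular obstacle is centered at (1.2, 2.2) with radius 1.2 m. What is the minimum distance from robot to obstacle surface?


center_dist = sqrt((6.6-1.2)^2 + (3.9-2.2)^2)
= sqrt(29.16 + 2.89)
= 5.6613
min_dist = center_dist - radius = 5.6613 - 1.2 = 4.4613 m


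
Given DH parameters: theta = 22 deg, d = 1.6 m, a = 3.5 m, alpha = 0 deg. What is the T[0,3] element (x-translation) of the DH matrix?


T[0,3] = a * cos(theta)
= 3.5 * cos(22 deg)
= 3.5 * 0.9272
= 3.2451


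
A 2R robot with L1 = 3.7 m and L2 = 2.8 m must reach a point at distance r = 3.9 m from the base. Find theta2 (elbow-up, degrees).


cos(theta2) = (r^2 - L1^2 - L2^2) / (2*L1*L2)
cos(theta2) = (15.21 - 13.69 - 7.84) / 20.72
cos(theta2) = -0.305019
theta2 = 107.7593 degrees


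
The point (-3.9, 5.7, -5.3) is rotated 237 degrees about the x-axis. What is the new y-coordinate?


Rotation about x-axis: y' = y*cos(theta) - z*sin(theta)
= 5.7 * -0.5446 - -5.3 * -0.8387
= -7.5494


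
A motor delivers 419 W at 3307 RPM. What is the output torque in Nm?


omega = 3307 * 2*pi/60 = 346.3082 rad/s
tau = P / omega = 419 / 346.3082
= 1.2099 Nm


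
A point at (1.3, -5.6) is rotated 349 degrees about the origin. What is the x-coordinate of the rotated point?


x' = x*cos(theta) - y*sin(theta)
cos(349 deg) = 0.9816, sin(349 deg) = -0.1908
x' = 1.3 * 0.9816 - -5.6 * -0.1908
= 1.2761 - 1.0685
= 0.2076


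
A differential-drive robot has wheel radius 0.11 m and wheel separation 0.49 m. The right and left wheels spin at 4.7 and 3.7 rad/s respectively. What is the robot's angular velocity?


vR = r*wR = 0.11*4.7 = 0.517 m/s
vL = r*wL = 0.11*3.7 = 0.407 m/s
v = (vR+vL)/2 = 0.462 m/s
omega = (vR-vL)/L = 0.2245 rad/s
angular velocity = 0.2245 rad/s


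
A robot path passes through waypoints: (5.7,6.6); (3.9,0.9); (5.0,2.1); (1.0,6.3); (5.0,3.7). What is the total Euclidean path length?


Segment lengths:
  seg1 = sqrt((-1.8)^2 + (-5.7)^2) = 5.9775
  seg2 = sqrt((1.1)^2 + (1.2)^2) = 1.6279
  seg3 = sqrt((-4.0)^2 + (4.2)^2) = 5.8
  seg4 = sqrt((4.0)^2 + (-2.6)^2) = 4.7707
Total = 18.1761


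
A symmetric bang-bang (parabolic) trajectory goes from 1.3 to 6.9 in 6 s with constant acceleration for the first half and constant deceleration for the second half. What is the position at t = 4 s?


Symmetric rest-to-rest: each phase covers (pf-p0)/2 in time T/2. 0.5*a*(T/2)^2 = (pf-p0)/2 => a = 4*(pf-p0)/T^2
a = 4*(6.9-1.3)/6^2 = 0.6222
t = 4 is in the deceleration phase (t > T/2).
p = pf - 0.5*a*(T-t)^2 = 6.9 - 0.5*0.6222*2^2
= 5.6556


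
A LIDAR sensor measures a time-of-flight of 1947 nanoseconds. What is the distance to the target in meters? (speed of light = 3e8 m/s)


tof = 1947 ns = 1.947e-06 s
dist = c * tof / 2
= 3e8 * 1.947e-06 / 2
= 292.05 m


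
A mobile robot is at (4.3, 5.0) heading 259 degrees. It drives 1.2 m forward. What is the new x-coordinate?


x_new = x0 + d*cos(theta)
= 4.3 + 1.2*cos(259)
= 4.3 + -0.229
= 4.071


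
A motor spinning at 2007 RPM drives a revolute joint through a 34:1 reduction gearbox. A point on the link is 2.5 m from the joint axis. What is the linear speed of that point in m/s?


omega_motor = 2007 * 2*pi/60 = 210.1725 rad/s
omega_joint = omega_motor / 34 = 6.1815 rad/s
v = omega_joint * r = 6.1815 * 2.5
= 15.4539 m/s


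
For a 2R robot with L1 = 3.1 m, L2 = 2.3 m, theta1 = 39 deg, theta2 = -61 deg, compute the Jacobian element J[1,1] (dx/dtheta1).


J[1,1] = -L1*sin(t1) - L2*sin(t1+t2)
= -3.1*sin(39) - 2.3*sin(-22)
= -1.0893


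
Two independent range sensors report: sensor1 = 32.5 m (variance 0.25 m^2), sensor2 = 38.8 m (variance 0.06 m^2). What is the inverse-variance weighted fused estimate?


w1 = (1/var1) / (1/var1 + 1/var2)
   = 4.0 / (4.0 + 16.6667) = 0.1935
w2 = 1 - w1 = 0.8065
fused = w1*s1 + w2*s2 = 6.2903 + 31.2903
= 37.5806 m


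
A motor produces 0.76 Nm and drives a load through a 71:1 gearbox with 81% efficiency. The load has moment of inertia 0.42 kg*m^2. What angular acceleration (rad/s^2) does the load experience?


tau_out = tau_motor * N * eta
= 0.76 * 71 * 0.81 = 43.7076 Nm
alpha = tau_out / I = 43.7076 / 0.42
= 104.0657 rad/s^2


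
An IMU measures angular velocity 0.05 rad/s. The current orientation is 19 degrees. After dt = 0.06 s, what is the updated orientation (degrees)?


delta_theta = w * dt = 0.05 * 0.06 = 0.003 rad
= 0.1719 deg
theta_new = 19 + 0.1719 = 19.1719 deg


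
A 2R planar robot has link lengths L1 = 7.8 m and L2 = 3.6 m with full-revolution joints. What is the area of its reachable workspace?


r_max = L1 + L2 = 11.4 m
r_min = |L1 - L2| = 4.2 m
Area = pi*(r_max^2 - r_min^2)
= pi*(129.96 - 17.64)
= pi * 112.32
= 352.8637 m^2


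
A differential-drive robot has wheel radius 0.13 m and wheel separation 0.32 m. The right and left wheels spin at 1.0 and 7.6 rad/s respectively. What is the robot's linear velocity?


vR = r*wR = 0.13*1.0 = 0.13 m/s
vL = r*wL = 0.13*7.6 = 0.988 m/s
v = (vR+vL)/2 = 0.559 m/s
omega = (vR-vL)/L = -2.6812 rad/s
linear velocity = 0.559 m/s


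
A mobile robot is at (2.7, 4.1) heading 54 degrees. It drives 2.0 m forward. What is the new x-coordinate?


x_new = x0 + d*cos(theta)
= 2.7 + 2.0*cos(54)
= 2.7 + 1.1756
= 3.8756


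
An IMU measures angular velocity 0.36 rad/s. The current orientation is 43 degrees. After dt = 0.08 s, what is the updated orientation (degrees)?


delta_theta = w * dt = 0.36 * 0.08 = 0.0288 rad
= 1.6501 deg
theta_new = 43 + 1.6501 = 44.6501 deg


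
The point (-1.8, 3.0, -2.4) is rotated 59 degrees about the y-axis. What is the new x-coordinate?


Rotation about y-axis: x' = x*cos(theta) + z*sin(theta)
= -1.8 * 0.515 + -2.4 * 0.8572
= -2.9843


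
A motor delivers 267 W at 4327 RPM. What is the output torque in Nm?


omega = 4327 * 2*pi/60 = 453.1224 rad/s
tau = P / omega = 267 / 453.1224
= 0.5892 Nm


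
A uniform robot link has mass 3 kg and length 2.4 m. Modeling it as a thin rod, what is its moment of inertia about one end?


I = (1/3) * m * L^2
= (1/3) * 3 * 2.4^2
= 0.333333 * 3 * 5.76
= 5.76 kg*m^2


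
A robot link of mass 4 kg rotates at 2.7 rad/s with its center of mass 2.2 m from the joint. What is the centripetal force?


F = m * omega^2 * r
= 4 * 2.7^2 * 2.2
= 4 * 7.29 * 2.2
= 64.152 N


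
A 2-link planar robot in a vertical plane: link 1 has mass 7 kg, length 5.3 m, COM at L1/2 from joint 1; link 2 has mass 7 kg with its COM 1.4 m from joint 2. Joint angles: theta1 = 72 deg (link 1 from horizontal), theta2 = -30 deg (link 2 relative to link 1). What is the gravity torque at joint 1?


Horizontal distance from joint 1 to link-1 COM:
  x_c1 = (L1/2)*cos(t1) = 2.65 * 0.309 = 0.8189 m
Horizontal distance from joint 1 to link-2 COM:
  x_c2 = L1*cos(t1) + Lc2*cos(t1+t2)
       = 5.3*0.309 + 1.4*0.7431 = 2.6782 m
tau1 = m1*g*x_c1 + m2*g*x_c2
     = 7*9.81*0.8189 + 7*9.81*2.6782
     = 56.2335 + 183.9115
     = 240.145 Nm


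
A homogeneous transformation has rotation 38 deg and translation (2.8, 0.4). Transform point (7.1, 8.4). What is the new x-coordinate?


x' = cos(theta)*px - sin(theta)*py + tx
= 0.788*7.1 - 0.6157*8.4 + 2.8
= 3.2233


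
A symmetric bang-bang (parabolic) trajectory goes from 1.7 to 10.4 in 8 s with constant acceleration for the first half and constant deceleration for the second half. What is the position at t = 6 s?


Symmetric rest-to-rest: each phase covers (pf-p0)/2 in time T/2. 0.5*a*(T/2)^2 = (pf-p0)/2 => a = 4*(pf-p0)/T^2
a = 4*(10.4-1.7)/8^2 = 0.5438
t = 6 is in the deceleration phase (t > T/2).
p = pf - 0.5*a*(T-t)^2 = 10.4 - 0.5*0.5438*2^2
= 9.3125


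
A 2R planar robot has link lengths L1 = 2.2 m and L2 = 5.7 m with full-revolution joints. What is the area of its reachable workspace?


r_max = L1 + L2 = 7.9 m
r_min = |L1 - L2| = 3.5 m
Area = pi*(r_max^2 - r_min^2)
= pi*(62.41 - 12.25)
= pi * 50.16
= 157.5823 m^2


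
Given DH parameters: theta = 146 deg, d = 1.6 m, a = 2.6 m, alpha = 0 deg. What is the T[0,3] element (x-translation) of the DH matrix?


T[0,3] = a * cos(theta)
= 2.6 * cos(146 deg)
= 2.6 * -0.829
= -2.1555


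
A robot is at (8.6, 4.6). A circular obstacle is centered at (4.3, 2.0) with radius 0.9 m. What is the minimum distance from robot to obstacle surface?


center_dist = sqrt((8.6-4.3)^2 + (4.6-2.0)^2)
= sqrt(18.49 + 6.76)
= 5.0249
min_dist = center_dist - radius = 5.0249 - 0.9 = 4.1249 m


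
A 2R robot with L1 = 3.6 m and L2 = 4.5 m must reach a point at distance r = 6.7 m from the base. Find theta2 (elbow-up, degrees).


cos(theta2) = (r^2 - L1^2 - L2^2) / (2*L1*L2)
cos(theta2) = (44.89 - 12.96 - 20.25) / 32.4
cos(theta2) = 0.360494
theta2 = 68.8695 degrees


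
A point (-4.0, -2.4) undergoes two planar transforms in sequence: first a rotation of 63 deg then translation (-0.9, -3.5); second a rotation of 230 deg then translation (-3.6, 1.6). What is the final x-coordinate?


After transform 1:
x1 = cos(63)*-4.0 - sin(63)*-2.4 + -0.9 = -0.5775
y1 = sin(63)*-4.0 + cos(63)*-2.4 + -3.5 = -8.1536
After transform 2:
x2 = cos(230)*-0.5775 - sin(230)*-8.1536 + -3.6
= -9.4748


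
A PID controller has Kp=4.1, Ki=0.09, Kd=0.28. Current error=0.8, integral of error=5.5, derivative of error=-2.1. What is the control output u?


u = Kp*e + Ki*int(e) + Kd*de/dt
= 4.1*0.8 + 0.09*5.5 + 0.28*(-2.1)
= 3.28 + 0.495 + -0.588
= 3.187


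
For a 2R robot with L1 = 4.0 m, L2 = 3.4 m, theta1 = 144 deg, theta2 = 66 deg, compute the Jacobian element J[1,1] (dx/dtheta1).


J[1,1] = -L1*sin(t1) - L2*sin(t1+t2)
= -4.0*sin(144) - 3.4*sin(210)
= -0.6511


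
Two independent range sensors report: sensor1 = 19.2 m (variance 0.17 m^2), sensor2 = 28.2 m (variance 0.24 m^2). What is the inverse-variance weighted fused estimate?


w1 = (1/var1) / (1/var1 + 1/var2)
   = 5.8824 / (5.8824 + 4.1667) = 0.5854
w2 = 1 - w1 = 0.4146
fused = w1*s1 + w2*s2 = 11.239 + 11.6927
= 22.9317 m


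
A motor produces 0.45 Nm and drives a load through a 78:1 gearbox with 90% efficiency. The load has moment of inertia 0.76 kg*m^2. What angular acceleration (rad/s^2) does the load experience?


tau_out = tau_motor * N * eta
= 0.45 * 78 * 0.9 = 31.59 Nm
alpha = tau_out / I = 31.59 / 0.76
= 41.5658 rad/s^2


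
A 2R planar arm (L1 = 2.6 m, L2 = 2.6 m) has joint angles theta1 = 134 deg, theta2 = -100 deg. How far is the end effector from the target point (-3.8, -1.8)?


End effector via forward kinematics:
x = L1*cos(t1) + L2*cos(t1+t2) = 0.3494
y = L1*sin(t1) + L2*sin(t1+t2) = 3.3242
Distance to target:
d = sqrt((-3.8 - 0.3494)^2 + (-1.8 - 3.3242)^2)
= sqrt(17.2174 + 26.2573)
= 6.5935 m


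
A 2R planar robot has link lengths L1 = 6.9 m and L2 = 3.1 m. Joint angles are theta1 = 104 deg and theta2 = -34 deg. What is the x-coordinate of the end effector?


Convert angles to radians: theta1 = 1.8151, theta2 = -0.5934
x = L1*cos(theta1) + L2*cos(theta1+theta2)
x = -1.6693 + 1.0603
x = -0.609


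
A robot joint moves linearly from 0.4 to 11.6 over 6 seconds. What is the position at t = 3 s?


s = t/T = 3/6 = 0.5
p(t) = p0 + (pf-p0)*s
= 0.4 + (11.6 - 0.4) * 0.5
= 6.0


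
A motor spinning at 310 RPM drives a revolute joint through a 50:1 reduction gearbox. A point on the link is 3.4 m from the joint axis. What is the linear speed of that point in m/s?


omega_motor = 310 * 2*pi/60 = 32.4631 rad/s
omega_joint = omega_motor / 50 = 0.6493 rad/s
v = omega_joint * r = 0.6493 * 3.4
= 2.2075 m/s


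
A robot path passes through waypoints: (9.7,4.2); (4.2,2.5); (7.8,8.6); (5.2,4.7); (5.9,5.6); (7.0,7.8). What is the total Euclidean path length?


Segment lengths:
  seg1 = sqrt((-5.5)^2 + (-1.7)^2) = 5.7567
  seg2 = sqrt((3.6)^2 + (6.1)^2) = 7.0831
  seg3 = sqrt((-2.6)^2 + (-3.9)^2) = 4.6872
  seg4 = sqrt((0.7)^2 + (0.9)^2) = 1.1402
  seg5 = sqrt((1.1)^2 + (2.2)^2) = 2.4597
Total = 21.1269


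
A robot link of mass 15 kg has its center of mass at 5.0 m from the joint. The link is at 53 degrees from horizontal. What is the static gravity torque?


tau = m*g*L*cos(angle)
= 15 * 9.81 * 5.0 * cos(53 deg)
= 15 * 9.81 * 5.0 * 0.6018
= 442.7854 Nm


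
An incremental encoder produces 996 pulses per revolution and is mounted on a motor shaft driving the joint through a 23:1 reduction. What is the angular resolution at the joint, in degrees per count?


counts per rev = 996
effective counts at joint = 996 * 23 = 22908
resolution = 360 / 22908
= 0.0157 deg/count


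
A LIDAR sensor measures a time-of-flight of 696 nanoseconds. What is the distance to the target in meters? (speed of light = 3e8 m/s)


tof = 696 ns = 6.96e-07 s
dist = c * tof / 2
= 3e8 * 6.96e-07 / 2
= 104.4 m


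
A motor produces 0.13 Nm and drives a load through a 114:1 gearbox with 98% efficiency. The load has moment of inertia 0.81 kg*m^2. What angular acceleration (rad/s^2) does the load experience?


tau_out = tau_motor * N * eta
= 0.13 * 114 * 0.98 = 14.5236 Nm
alpha = tau_out / I = 14.5236 / 0.81
= 17.9304 rad/s^2


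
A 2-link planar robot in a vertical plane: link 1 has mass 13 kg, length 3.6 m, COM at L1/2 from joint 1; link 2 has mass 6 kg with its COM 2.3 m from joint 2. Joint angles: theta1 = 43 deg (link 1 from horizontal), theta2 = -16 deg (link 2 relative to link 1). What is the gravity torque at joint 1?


Horizontal distance from joint 1 to link-1 COM:
  x_c1 = (L1/2)*cos(t1) = 1.8 * 0.7314 = 1.3164 m
Horizontal distance from joint 1 to link-2 COM:
  x_c2 = L1*cos(t1) + Lc2*cos(t1+t2)
       = 3.6*0.7314 + 2.3*0.891 = 4.6822 m
tau1 = m1*g*x_c1 + m2*g*x_c2
     = 13*9.81*1.3164 + 6*9.81*4.6822
     = 167.8852 + 275.5936
     = 443.4788 Nm


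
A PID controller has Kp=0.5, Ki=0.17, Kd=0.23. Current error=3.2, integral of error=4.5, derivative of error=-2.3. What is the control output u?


u = Kp*e + Ki*int(e) + Kd*de/dt
= 0.5*3.2 + 0.17*4.5 + 0.23*(-2.3)
= 1.6 + 0.765 + -0.529
= 1.836


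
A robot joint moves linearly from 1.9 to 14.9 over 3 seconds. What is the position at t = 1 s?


s = t/T = 1/3 = 0.3333
p(t) = p0 + (pf-p0)*s
= 1.9 + (14.9 - 1.9) * 0.3333
= 6.2333


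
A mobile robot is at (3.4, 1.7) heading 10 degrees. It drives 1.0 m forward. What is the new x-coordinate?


x_new = x0 + d*cos(theta)
= 3.4 + 1.0*cos(10)
= 3.4 + 0.9848
= 4.3848


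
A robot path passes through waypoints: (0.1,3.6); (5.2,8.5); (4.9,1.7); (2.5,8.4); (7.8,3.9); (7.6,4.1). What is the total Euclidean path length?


Segment lengths:
  seg1 = sqrt((5.1)^2 + (4.9)^2) = 7.0725
  seg2 = sqrt((-0.3)^2 + (-6.8)^2) = 6.8066
  seg3 = sqrt((-2.4)^2 + (6.7)^2) = 7.1169
  seg4 = sqrt((5.3)^2 + (-4.5)^2) = 6.9527
  seg5 = sqrt((-0.2)^2 + (0.2)^2) = 0.2828
Total = 28.2315


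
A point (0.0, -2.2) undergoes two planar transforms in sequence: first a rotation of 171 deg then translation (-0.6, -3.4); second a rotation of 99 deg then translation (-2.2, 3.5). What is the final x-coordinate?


After transform 1:
x1 = cos(171)*0.0 - sin(171)*-2.2 + -0.6 = -0.2558
y1 = sin(171)*0.0 + cos(171)*-2.2 + -3.4 = -1.2271
After transform 2:
x2 = cos(99)*-0.2558 - sin(99)*-1.2271 + -2.2
= -0.948


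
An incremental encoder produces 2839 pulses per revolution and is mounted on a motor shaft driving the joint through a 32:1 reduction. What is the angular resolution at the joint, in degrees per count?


counts per rev = 2839
effective counts at joint = 2839 * 32 = 90848
resolution = 360 / 90848
= 0.004 deg/count


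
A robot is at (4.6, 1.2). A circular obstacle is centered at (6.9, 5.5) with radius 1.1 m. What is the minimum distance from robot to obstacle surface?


center_dist = sqrt((4.6-6.9)^2 + (1.2-5.5)^2)
= sqrt(5.29 + 18.49)
= 4.8765
min_dist = center_dist - radius = 4.8765 - 1.1 = 3.7765 m


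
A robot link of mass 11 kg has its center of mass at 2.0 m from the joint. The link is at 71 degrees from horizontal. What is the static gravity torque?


tau = m*g*L*cos(angle)
= 11 * 9.81 * 2.0 * cos(71 deg)
= 11 * 9.81 * 2.0 * 0.3256
= 70.2641 Nm


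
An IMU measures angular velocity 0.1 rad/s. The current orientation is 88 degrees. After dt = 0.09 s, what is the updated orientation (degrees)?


delta_theta = w * dt = 0.1 * 0.09 = 0.009 rad
= 0.5157 deg
theta_new = 88 + 0.5157 = 88.5157 deg


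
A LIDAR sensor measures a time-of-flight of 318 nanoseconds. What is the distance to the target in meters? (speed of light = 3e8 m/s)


tof = 318 ns = 3.18e-07 s
dist = c * tof / 2
= 3e8 * 3.18e-07 / 2
= 47.7 m


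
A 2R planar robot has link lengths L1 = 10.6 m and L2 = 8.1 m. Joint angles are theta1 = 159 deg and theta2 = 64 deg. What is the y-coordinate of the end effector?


Convert angles to radians: theta1 = 2.7751, theta2 = 1.117
y = L1*sin(theta1) + L2*sin(theta1+theta2)
y = 3.7987 + -5.5242
y = -1.7255


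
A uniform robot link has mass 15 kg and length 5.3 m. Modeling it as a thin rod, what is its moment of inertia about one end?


I = (1/3) * m * L^2
= (1/3) * 15 * 5.3^2
= 0.333333 * 15 * 28.09
= 140.45 kg*m^2


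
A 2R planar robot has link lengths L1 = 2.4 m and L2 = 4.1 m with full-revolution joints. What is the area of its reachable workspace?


r_max = L1 + L2 = 6.5 m
r_min = |L1 - L2| = 1.7 m
Area = pi*(r_max^2 - r_min^2)
= pi*(42.25 - 2.89)
= pi * 39.36
= 123.6531 m^2


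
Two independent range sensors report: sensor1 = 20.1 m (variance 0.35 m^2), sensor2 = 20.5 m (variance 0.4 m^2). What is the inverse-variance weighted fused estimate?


w1 = (1/var1) / (1/var1 + 1/var2)
   = 2.8571 / (2.8571 + 2.5) = 0.5333
w2 = 1 - w1 = 0.4667
fused = w1*s1 + w2*s2 = 10.72 + 9.5667
= 20.2867 m


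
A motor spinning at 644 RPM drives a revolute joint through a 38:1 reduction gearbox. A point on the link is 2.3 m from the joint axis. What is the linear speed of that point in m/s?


omega_motor = 644 * 2*pi/60 = 67.4395 rad/s
omega_joint = omega_motor / 38 = 1.7747 rad/s
v = omega_joint * r = 1.7747 * 2.3
= 4.0819 m/s


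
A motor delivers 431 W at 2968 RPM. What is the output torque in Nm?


omega = 2968 * 2*pi/60 = 310.8082 rad/s
tau = P / omega = 431 / 310.8082
= 1.3867 Nm


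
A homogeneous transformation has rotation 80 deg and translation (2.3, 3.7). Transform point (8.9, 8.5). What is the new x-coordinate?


x' = cos(theta)*px - sin(theta)*py + tx
= 0.1736*8.9 - 0.9848*8.5 + 2.3
= -4.5254


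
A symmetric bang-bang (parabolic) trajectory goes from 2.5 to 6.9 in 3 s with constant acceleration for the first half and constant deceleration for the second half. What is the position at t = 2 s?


Symmetric rest-to-rest: each phase covers (pf-p0)/2 in time T/2. 0.5*a*(T/2)^2 = (pf-p0)/2 => a = 4*(pf-p0)/T^2
a = 4*(6.9-2.5)/3^2 = 1.9556
t = 2 is in the deceleration phase (t > T/2).
p = pf - 0.5*a*(T-t)^2 = 6.9 - 0.5*1.9556*1^2
= 5.9222


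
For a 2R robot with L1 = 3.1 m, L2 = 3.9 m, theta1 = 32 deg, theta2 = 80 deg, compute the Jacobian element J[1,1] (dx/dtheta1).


J[1,1] = -L1*sin(t1) - L2*sin(t1+t2)
= -3.1*sin(32) - 3.9*sin(112)
= -5.2588


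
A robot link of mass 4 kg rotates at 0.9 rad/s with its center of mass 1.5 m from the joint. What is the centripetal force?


F = m * omega^2 * r
= 4 * 0.9^2 * 1.5
= 4 * 0.81 * 1.5
= 4.86 N


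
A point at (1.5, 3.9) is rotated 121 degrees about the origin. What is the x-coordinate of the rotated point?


x' = x*cos(theta) - y*sin(theta)
cos(121 deg) = -0.515, sin(121 deg) = 0.8572
x' = 1.5 * -0.515 - 3.9 * 0.8572
= -0.7726 - 3.343
= -4.1155


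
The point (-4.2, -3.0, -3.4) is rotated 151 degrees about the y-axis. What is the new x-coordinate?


Rotation about y-axis: x' = x*cos(theta) + z*sin(theta)
= -4.2 * -0.8746 + -3.4 * 0.4848
= 2.0251


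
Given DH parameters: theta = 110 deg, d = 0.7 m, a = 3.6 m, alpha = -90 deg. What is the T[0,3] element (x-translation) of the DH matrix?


T[0,3] = a * cos(theta)
= 3.6 * cos(110 deg)
= 3.6 * -0.342
= -1.2313


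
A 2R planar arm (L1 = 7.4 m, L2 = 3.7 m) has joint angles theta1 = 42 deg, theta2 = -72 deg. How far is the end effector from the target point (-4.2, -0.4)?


End effector via forward kinematics:
x = L1*cos(t1) + L2*cos(t1+t2) = 8.7036
y = L1*sin(t1) + L2*sin(t1+t2) = 3.1016
Distance to target:
d = sqrt((-4.2 - 8.7036)^2 + (-0.4 - 3.1016)^2)
= sqrt(166.502 + 12.261)
= 13.3702 m


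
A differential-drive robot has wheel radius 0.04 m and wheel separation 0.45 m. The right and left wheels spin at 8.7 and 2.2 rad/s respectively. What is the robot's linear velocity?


vR = r*wR = 0.04*8.7 = 0.348 m/s
vL = r*wL = 0.04*2.2 = 0.088 m/s
v = (vR+vL)/2 = 0.218 m/s
omega = (vR-vL)/L = 0.5778 rad/s
linear velocity = 0.218 m/s


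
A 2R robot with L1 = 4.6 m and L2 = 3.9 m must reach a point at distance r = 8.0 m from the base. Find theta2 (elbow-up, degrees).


cos(theta2) = (r^2 - L1^2 - L2^2) / (2*L1*L2)
cos(theta2) = (64.0 - 21.16 - 15.21) / 35.88
cos(theta2) = 0.770067
theta2 = 39.6401 degrees


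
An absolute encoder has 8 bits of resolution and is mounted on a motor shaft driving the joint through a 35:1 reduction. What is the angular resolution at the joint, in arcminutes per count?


counts = 2^8 = 256
effective counts at joint = 256 * 35 = 8960
resolution = 360*60 / 8960
= 2.4107 arcmin/count


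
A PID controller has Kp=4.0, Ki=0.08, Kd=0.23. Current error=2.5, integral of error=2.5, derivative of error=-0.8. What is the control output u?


u = Kp*e + Ki*int(e) + Kd*de/dt
= 4.0*2.5 + 0.08*2.5 + 0.23*(-0.8)
= 10.0 + 0.2 + -0.184
= 10.016


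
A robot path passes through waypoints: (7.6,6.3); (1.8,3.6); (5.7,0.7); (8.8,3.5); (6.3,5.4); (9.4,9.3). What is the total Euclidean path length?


Segment lengths:
  seg1 = sqrt((-5.8)^2 + (-2.7)^2) = 6.3977
  seg2 = sqrt((3.9)^2 + (-2.9)^2) = 4.86
  seg3 = sqrt((3.1)^2 + (2.8)^2) = 4.1773
  seg4 = sqrt((-2.5)^2 + (1.9)^2) = 3.1401
  seg5 = sqrt((3.1)^2 + (3.9)^2) = 4.982
Total = 23.557


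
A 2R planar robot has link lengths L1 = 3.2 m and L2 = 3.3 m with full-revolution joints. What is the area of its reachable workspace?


r_max = L1 + L2 = 6.5 m
r_min = |L1 - L2| = 0.1 m
Area = pi*(r_max^2 - r_min^2)
= pi*(42.25 - 0.01)
= pi * 42.24
= 132.7009 m^2


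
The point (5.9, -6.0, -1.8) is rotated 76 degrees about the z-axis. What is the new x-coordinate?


Rotation about z-axis: x' = x*cos(theta) - y*sin(theta)
= 5.9 * 0.2419 - -6.0 * 0.9703
= 7.2491


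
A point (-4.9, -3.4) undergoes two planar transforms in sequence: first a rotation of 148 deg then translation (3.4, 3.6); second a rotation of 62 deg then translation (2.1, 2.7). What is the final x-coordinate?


After transform 1:
x1 = cos(148)*-4.9 - sin(148)*-3.4 + 3.4 = 9.3572
y1 = sin(148)*-4.9 + cos(148)*-3.4 + 3.6 = 3.8868
After transform 2:
x2 = cos(62)*9.3572 - sin(62)*3.8868 + 2.1
= 3.0611


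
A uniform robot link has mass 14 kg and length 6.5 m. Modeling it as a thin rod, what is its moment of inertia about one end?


I = (1/3) * m * L^2
= (1/3) * 14 * 6.5^2
= 0.333333 * 14 * 42.25
= 197.1667 kg*m^2


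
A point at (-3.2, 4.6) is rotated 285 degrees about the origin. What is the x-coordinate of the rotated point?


x' = x*cos(theta) - y*sin(theta)
cos(285 deg) = 0.2588, sin(285 deg) = -0.9659
x' = -3.2 * 0.2588 - 4.6 * -0.9659
= -0.8282 - -4.4433
= 3.615


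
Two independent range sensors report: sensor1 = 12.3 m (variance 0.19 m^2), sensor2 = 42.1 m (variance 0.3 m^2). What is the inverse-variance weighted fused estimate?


w1 = (1/var1) / (1/var1 + 1/var2)
   = 5.2632 / (5.2632 + 3.3333) = 0.6122
w2 = 1 - w1 = 0.3878
fused = w1*s1 + w2*s2 = 7.5306 + 16.3245
= 23.8551 m


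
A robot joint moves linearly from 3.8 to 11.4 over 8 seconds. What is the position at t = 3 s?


s = t/T = 3/8 = 0.375
p(t) = p0 + (pf-p0)*s
= 3.8 + (11.4 - 3.8) * 0.375
= 6.65


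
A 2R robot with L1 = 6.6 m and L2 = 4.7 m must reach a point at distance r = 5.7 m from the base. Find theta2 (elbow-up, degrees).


cos(theta2) = (r^2 - L1^2 - L2^2) / (2*L1*L2)
cos(theta2) = (32.49 - 43.56 - 22.09) / 62.04
cos(theta2) = -0.534494
theta2 = 122.3096 degrees


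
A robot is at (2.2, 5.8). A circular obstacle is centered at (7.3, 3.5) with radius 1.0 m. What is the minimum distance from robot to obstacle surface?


center_dist = sqrt((2.2-7.3)^2 + (5.8-3.5)^2)
= sqrt(26.01 + 5.29)
= 5.5946
min_dist = center_dist - radius = 5.5946 - 1.0 = 4.5946 m


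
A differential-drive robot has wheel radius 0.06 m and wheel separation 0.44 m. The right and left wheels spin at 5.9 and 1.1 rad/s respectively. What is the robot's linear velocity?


vR = r*wR = 0.06*5.9 = 0.354 m/s
vL = r*wL = 0.06*1.1 = 0.066 m/s
v = (vR+vL)/2 = 0.21 m/s
omega = (vR-vL)/L = 0.6545 rad/s
linear velocity = 0.21 m/s


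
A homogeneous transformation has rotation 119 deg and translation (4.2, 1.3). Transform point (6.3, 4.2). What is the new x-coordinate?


x' = cos(theta)*px - sin(theta)*py + tx
= -0.4848*6.3 - 0.8746*4.2 + 4.2
= -2.5277


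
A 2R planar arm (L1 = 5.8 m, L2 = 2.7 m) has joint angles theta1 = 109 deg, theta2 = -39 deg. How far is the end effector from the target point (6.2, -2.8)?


End effector via forward kinematics:
x = L1*cos(t1) + L2*cos(t1+t2) = -0.9648
y = L1*sin(t1) + L2*sin(t1+t2) = 8.0212
Distance to target:
d = sqrt((6.2 - -0.9648)^2 + (-2.8 - 8.0212)^2)
= sqrt(51.3349 + 117.0979)
= 12.9782 m


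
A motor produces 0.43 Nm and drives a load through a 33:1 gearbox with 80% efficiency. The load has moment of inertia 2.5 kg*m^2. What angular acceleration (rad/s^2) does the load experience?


tau_out = tau_motor * N * eta
= 0.43 * 33 * 0.8 = 11.352 Nm
alpha = tau_out / I = 11.352 / 2.5
= 4.5408 rad/s^2


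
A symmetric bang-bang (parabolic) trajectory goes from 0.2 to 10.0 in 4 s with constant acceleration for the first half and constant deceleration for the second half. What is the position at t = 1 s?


Symmetric rest-to-rest: each phase covers (pf-p0)/2 in time T/2. 0.5*a*(T/2)^2 = (pf-p0)/2 => a = 4*(pf-p0)/T^2
a = 4*(10.0-0.2)/4^2 = 2.45
t = 1 is in the acceleration phase (t <= T/2).
p = p0 + 0.5*a*t^2 = 0.2 + 0.5*2.45*1^2
= 1.425


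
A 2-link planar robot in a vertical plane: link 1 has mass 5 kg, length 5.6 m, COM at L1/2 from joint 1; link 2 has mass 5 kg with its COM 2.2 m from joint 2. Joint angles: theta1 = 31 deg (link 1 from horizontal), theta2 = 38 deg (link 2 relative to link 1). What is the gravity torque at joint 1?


Horizontal distance from joint 1 to link-1 COM:
  x_c1 = (L1/2)*cos(t1) = 2.8 * 0.8572 = 2.4001 m
Horizontal distance from joint 1 to link-2 COM:
  x_c2 = L1*cos(t1) + Lc2*cos(t1+t2)
       = 5.6*0.8572 + 2.2*0.3584 = 5.5885 m
tau1 = m1*g*x_c1 + m2*g*x_c2
     = 5*9.81*2.4001 + 5*9.81*5.5885
     = 117.7234 + 274.1182
     = 391.8416 Nm


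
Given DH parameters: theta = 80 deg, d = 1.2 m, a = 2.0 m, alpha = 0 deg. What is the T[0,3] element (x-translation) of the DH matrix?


T[0,3] = a * cos(theta)
= 2.0 * cos(80 deg)
= 2.0 * 0.1736
= 0.3473


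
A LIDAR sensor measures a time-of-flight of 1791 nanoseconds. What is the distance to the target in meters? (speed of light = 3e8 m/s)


tof = 1791 ns = 1.791e-06 s
dist = c * tof / 2
= 3e8 * 1.791e-06 / 2
= 268.65 m


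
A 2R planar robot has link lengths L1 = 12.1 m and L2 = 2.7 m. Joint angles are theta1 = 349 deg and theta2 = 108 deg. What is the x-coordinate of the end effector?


Convert angles to radians: theta1 = 6.0912, theta2 = 1.885
x = L1*cos(theta1) + L2*cos(theta1+theta2)
x = 11.8777 + -0.329
x = 11.5486


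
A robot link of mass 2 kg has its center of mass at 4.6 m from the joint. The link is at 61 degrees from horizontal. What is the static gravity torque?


tau = m*g*L*cos(angle)
= 2 * 9.81 * 4.6 * cos(61 deg)
= 2 * 9.81 * 4.6 * 0.4848
= 43.755 Nm


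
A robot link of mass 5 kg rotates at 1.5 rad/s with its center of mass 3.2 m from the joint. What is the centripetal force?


F = m * omega^2 * r
= 5 * 1.5^2 * 3.2
= 5 * 2.25 * 3.2
= 36.0 N


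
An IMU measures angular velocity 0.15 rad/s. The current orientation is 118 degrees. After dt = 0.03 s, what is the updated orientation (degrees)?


delta_theta = w * dt = 0.15 * 0.03 = 0.0045 rad
= 0.2578 deg
theta_new = 118 + 0.2578 = 118.2578 deg


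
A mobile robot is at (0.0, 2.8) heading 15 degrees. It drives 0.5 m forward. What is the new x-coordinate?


x_new = x0 + d*cos(theta)
= 0.0 + 0.5*cos(15)
= 0.0 + 0.483
= 0.483


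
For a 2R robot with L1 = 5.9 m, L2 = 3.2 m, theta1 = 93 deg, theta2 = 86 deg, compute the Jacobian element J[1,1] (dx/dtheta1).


J[1,1] = -L1*sin(t1) - L2*sin(t1+t2)
= -5.9*sin(93) - 3.2*sin(179)
= -5.9478


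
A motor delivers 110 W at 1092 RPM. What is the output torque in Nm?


omega = 1092 * 2*pi/60 = 114.354 rad/s
tau = P / omega = 110 / 114.354
= 0.9619 Nm


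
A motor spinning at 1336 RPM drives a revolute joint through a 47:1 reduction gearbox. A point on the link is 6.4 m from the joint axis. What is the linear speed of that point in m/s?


omega_motor = 1336 * 2*pi/60 = 139.9056 rad/s
omega_joint = omega_motor / 47 = 2.9767 rad/s
v = omega_joint * r = 2.9767 * 6.4
= 19.051 m/s


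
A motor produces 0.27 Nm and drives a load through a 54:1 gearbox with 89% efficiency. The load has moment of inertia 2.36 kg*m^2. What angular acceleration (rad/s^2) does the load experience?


tau_out = tau_motor * N * eta
= 0.27 * 54 * 0.89 = 12.9762 Nm
alpha = tau_out / I = 12.9762 / 2.36
= 5.4984 rad/s^2


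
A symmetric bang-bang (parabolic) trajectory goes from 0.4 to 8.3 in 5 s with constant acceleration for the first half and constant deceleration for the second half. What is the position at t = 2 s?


Symmetric rest-to-rest: each phase covers (pf-p0)/2 in time T/2. 0.5*a*(T/2)^2 = (pf-p0)/2 => a = 4*(pf-p0)/T^2
a = 4*(8.3-0.4)/5^2 = 1.264
t = 2 is in the acceleration phase (t <= T/2).
p = p0 + 0.5*a*t^2 = 0.4 + 0.5*1.264*2^2
= 2.928


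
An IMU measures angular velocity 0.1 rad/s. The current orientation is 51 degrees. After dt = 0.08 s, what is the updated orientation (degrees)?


delta_theta = w * dt = 0.1 * 0.08 = 0.008 rad
= 0.4584 deg
theta_new = 51 + 0.4584 = 51.4584 deg


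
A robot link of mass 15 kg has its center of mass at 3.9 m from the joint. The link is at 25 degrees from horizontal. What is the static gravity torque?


tau = m*g*L*cos(angle)
= 15 * 9.81 * 3.9 * cos(25 deg)
= 15 * 9.81 * 3.9 * 0.9063
= 520.1164 Nm


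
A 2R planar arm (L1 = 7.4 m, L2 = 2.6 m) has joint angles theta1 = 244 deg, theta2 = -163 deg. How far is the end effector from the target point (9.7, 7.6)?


End effector via forward kinematics:
x = L1*cos(t1) + L2*cos(t1+t2) = -2.8372
y = L1*sin(t1) + L2*sin(t1+t2) = -4.0831
Distance to target:
d = sqrt((9.7 - -2.8372)^2 + (7.6 - -4.0831)^2)
= sqrt(157.1818 + 136.4945)
= 17.137 m


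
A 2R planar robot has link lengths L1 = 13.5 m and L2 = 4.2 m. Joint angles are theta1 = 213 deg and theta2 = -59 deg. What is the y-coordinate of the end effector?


Convert angles to radians: theta1 = 3.7176, theta2 = -1.0297
y = L1*sin(theta1) + L2*sin(theta1+theta2)
y = -7.3526 + 1.8412
y = -5.5115


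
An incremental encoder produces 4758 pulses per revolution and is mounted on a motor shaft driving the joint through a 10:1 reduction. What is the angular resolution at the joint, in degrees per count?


counts per rev = 4758
effective counts at joint = 4758 * 10 = 47580
resolution = 360 / 47580
= 0.0076 deg/count


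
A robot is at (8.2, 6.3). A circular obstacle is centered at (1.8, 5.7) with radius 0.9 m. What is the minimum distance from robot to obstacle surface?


center_dist = sqrt((8.2-1.8)^2 + (6.3-5.7)^2)
= sqrt(40.96 + 0.36)
= 6.4281
min_dist = center_dist - radius = 6.4281 - 0.9 = 5.5281 m


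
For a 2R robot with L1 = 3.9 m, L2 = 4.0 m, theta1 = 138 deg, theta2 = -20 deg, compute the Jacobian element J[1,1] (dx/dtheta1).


J[1,1] = -L1*sin(t1) - L2*sin(t1+t2)
= -3.9*sin(138) - 4.0*sin(118)
= -6.1414


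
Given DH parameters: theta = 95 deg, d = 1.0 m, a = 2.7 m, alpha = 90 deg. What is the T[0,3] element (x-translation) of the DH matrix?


T[0,3] = a * cos(theta)
= 2.7 * cos(95 deg)
= 2.7 * -0.0872
= -0.2353


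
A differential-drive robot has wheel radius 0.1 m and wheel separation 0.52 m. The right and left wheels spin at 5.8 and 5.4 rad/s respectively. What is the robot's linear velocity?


vR = r*wR = 0.1*5.8 = 0.58 m/s
vL = r*wL = 0.1*5.4 = 0.54 m/s
v = (vR+vL)/2 = 0.56 m/s
omega = (vR-vL)/L = 0.0769 rad/s
linear velocity = 0.56 m/s


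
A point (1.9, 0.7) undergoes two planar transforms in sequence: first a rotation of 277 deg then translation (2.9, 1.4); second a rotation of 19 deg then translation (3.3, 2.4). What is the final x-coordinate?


After transform 1:
x1 = cos(277)*1.9 - sin(277)*0.7 + 2.9 = 3.8263
y1 = sin(277)*1.9 + cos(277)*0.7 + 1.4 = -0.4005
After transform 2:
x2 = cos(19)*3.8263 - sin(19)*-0.4005 + 3.3
= 7.0483


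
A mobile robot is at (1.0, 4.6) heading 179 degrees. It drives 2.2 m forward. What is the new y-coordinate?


y_new = y0 + d*sin(theta)
= 4.6 + 2.2*sin(179)
= 4.6 + 0.0384
= 4.6384


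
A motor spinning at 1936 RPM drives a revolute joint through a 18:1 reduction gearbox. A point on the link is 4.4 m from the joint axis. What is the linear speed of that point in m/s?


omega_motor = 1936 * 2*pi/60 = 202.7374 rad/s
omega_joint = omega_motor / 18 = 11.2632 rad/s
v = omega_joint * r = 11.2632 * 4.4
= 49.558 m/s


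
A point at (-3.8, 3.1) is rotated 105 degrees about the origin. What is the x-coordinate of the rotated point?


x' = x*cos(theta) - y*sin(theta)
cos(105 deg) = -0.2588, sin(105 deg) = 0.9659
x' = -3.8 * -0.2588 - 3.1 * 0.9659
= 0.9835 - 2.9944
= -2.0109


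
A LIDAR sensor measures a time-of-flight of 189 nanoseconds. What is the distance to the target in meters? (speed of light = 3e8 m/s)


tof = 189 ns = 1.89e-07 s
dist = c * tof / 2
= 3e8 * 1.89e-07 / 2
= 28.35 m


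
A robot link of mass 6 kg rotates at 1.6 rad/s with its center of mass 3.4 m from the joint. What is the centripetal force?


F = m * omega^2 * r
= 6 * 1.6^2 * 3.4
= 6 * 2.56 * 3.4
= 52.224 N


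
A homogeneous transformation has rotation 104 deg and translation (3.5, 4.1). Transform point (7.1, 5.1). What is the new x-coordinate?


x' = cos(theta)*px - sin(theta)*py + tx
= -0.2419*7.1 - 0.9703*5.1 + 3.5
= -3.1662


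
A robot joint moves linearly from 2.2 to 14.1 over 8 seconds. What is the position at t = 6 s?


s = t/T = 6/8 = 0.75
p(t) = p0 + (pf-p0)*s
= 2.2 + (14.1 - 2.2) * 0.75
= 11.125


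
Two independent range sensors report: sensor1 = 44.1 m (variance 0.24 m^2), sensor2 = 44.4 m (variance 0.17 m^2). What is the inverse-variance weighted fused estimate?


w1 = (1/var1) / (1/var1 + 1/var2)
   = 4.1667 / (4.1667 + 5.8824) = 0.4146
w2 = 1 - w1 = 0.5854
fused = w1*s1 + w2*s2 = 18.2854 + 25.9902
= 44.2756 m


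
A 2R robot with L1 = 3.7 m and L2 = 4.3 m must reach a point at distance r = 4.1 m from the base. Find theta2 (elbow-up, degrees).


cos(theta2) = (r^2 - L1^2 - L2^2) / (2*L1*L2)
cos(theta2) = (16.81 - 13.69 - 18.49) / 31.82
cos(theta2) = -0.48303
theta2 = 118.8835 degrees


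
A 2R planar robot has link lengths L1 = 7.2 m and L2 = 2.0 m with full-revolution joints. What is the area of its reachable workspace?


r_max = L1 + L2 = 9.2 m
r_min = |L1 - L2| = 5.2 m
Area = pi*(r_max^2 - r_min^2)
= pi*(84.64 - 27.04)
= pi * 57.6
= 180.9557 m^2


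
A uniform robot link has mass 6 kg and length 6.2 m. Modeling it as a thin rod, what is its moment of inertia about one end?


I = (1/3) * m * L^2
= (1/3) * 6 * 6.2^2
= 0.333333 * 6 * 38.44
= 76.88 kg*m^2
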